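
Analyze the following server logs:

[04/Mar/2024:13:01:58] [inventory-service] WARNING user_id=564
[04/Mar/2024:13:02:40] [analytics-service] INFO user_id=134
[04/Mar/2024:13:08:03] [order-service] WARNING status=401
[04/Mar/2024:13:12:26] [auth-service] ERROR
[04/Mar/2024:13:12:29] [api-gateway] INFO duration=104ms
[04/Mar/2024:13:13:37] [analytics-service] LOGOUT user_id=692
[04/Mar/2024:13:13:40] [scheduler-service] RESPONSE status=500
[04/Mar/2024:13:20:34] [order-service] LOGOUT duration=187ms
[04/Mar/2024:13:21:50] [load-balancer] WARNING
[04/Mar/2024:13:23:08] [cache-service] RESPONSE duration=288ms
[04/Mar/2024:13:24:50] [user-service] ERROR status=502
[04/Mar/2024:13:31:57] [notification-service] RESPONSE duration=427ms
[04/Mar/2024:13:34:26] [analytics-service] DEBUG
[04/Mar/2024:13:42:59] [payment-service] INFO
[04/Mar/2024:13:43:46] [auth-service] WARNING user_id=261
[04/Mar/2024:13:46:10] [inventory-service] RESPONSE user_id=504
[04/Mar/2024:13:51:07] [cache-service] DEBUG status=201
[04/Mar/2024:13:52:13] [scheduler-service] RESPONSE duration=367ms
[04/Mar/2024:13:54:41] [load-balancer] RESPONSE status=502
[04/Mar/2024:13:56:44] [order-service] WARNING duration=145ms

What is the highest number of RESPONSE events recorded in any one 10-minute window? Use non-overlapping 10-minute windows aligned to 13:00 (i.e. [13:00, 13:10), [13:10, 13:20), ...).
2

To find the burst window:

1. Divide the log period into non-overlapping 10-minute windows starting at 13:00
2. Count RESPONSE events in each window
3. Find the window with maximum count
4. Maximum events in a window: 2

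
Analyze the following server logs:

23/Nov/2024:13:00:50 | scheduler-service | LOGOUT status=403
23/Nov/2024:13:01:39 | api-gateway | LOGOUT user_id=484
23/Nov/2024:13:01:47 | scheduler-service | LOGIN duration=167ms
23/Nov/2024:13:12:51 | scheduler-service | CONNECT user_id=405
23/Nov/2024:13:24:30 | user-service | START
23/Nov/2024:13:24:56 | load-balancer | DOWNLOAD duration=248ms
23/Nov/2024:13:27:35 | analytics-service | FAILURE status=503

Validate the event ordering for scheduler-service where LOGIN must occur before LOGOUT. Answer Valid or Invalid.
Invalid

To validate ordering:

1. Required order: LOGIN → LOGOUT
2. Rule: LOGIN must occur before LOGOUT
3. Check actual order of events for scheduler-service
4. Result: Invalid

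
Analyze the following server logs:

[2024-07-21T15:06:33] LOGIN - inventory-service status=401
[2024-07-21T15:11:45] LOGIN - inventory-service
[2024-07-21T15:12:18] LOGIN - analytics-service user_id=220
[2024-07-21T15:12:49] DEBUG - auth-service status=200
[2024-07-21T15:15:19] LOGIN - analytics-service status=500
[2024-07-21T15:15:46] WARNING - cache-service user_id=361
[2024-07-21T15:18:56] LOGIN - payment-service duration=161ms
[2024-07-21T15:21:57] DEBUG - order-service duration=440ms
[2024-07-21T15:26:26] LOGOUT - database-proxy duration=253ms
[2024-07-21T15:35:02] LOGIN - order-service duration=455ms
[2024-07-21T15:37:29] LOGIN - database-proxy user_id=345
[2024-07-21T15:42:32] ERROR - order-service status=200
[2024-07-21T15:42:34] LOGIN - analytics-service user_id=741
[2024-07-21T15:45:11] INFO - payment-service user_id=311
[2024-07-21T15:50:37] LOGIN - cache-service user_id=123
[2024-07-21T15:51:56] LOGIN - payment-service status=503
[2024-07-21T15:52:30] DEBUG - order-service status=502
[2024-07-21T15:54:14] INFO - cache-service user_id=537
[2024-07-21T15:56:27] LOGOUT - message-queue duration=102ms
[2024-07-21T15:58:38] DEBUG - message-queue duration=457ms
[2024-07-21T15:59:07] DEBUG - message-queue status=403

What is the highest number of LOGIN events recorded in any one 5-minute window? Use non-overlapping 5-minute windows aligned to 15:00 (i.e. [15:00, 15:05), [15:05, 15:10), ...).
2

To find the burst window:

1. Divide the log period into non-overlapping 5-minute windows starting at 15:00
2. Count LOGIN events in each window
3. Find the window with maximum count
4. Maximum events in a window: 2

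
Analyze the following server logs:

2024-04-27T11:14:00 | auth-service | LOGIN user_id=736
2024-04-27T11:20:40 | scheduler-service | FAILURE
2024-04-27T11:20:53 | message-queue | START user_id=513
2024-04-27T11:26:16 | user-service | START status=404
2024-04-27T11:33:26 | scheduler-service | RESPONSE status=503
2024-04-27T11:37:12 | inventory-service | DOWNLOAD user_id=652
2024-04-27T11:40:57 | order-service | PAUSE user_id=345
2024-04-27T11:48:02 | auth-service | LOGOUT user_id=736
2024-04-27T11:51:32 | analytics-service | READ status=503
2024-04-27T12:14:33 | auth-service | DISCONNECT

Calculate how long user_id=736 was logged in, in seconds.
2042

To calculate session duration:

1. Find LOGIN event for user_id=736: 2024-04-27T11:14:00
2. Find LOGOUT event for user_id=736: 2024-04-27T11:48:02
3. Session duration: 2024-04-27T11:48:02 - 2024-04-27T11:14:00 = 2042 seconds (34 minutes)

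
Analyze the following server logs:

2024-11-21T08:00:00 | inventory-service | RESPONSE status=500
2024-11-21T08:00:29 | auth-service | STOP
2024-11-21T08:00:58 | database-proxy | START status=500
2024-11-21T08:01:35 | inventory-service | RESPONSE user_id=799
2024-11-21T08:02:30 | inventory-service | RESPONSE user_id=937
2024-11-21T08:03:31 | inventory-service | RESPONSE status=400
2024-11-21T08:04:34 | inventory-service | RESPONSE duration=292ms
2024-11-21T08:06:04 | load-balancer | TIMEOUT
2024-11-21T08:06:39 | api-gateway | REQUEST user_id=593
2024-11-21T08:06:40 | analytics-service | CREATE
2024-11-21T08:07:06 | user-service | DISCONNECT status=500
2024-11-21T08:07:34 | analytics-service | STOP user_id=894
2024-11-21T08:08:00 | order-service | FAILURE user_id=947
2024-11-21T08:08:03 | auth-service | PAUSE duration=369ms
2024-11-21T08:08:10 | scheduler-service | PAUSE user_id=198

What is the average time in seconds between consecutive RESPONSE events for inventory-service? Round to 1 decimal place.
68.5

To calculate average interval:

1. Find all RESPONSE events for inventory-service in order
2. Calculate time gaps between consecutive events
3. Compute mean of gaps: 274 / 4 = 68.5 seconds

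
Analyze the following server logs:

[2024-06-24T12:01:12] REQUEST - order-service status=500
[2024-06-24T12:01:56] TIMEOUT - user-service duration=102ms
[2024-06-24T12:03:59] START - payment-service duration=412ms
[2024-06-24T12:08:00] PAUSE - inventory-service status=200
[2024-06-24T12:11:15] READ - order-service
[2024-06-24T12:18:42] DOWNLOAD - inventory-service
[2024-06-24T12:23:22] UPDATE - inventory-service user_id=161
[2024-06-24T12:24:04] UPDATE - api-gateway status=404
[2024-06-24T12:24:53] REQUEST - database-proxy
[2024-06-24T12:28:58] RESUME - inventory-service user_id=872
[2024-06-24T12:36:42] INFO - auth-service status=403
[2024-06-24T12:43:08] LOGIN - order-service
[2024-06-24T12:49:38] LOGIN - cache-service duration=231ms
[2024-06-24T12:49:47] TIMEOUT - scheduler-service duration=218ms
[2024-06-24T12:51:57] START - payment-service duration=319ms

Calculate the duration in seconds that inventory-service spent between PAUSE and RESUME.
1258

To calculate state duration:

1. Find PAUSE event for inventory-service: 2024-06-24T12:08:00
2. Find RESUME event for inventory-service: 2024-06-24T12:28:58
3. Calculate duration: 2024-06-24T12:28:58 - 2024-06-24T12:08:00 = 1258 seconds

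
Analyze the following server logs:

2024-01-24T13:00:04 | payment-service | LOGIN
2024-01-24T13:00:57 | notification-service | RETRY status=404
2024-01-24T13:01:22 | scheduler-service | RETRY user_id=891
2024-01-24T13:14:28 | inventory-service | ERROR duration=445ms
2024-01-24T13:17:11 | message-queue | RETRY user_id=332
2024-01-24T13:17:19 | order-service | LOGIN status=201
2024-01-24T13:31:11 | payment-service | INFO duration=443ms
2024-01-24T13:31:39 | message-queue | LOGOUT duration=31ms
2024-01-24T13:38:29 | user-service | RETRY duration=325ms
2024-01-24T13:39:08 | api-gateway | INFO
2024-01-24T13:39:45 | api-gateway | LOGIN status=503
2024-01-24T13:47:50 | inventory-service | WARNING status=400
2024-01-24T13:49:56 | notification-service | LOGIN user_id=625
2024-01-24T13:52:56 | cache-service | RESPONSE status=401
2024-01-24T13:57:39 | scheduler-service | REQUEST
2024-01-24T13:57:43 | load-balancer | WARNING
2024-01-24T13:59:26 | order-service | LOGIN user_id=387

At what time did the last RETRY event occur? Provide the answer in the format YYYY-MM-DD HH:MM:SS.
2024-01-24 13:38:29

To find the last event:

1. Filter for all RETRY events
2. Sort by timestamp
3. Select the last one
4. Timestamp: 2024-01-24 13:38:29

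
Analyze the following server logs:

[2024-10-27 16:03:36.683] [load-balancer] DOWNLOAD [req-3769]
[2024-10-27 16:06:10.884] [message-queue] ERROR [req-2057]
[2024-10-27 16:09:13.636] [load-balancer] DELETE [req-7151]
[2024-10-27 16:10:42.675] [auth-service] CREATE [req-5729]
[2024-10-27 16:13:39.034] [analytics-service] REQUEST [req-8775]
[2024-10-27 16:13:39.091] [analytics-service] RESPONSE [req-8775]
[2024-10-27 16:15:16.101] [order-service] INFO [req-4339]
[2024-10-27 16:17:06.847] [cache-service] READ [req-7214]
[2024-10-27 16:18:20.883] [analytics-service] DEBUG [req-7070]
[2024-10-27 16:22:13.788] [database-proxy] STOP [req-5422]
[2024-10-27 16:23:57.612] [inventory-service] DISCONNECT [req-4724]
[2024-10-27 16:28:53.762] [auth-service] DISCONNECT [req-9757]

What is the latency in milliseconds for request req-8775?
57

To calculate latency:

1. Find REQUEST with id req-8775: 2024-10-27 16:13:39.034
2. Find RESPONSE with id req-8775: 2024-10-27 16:13:39.091
3. Latency: 2024-10-27 16:13:39.091 - 2024-10-27 16:13:39.034 = 57ms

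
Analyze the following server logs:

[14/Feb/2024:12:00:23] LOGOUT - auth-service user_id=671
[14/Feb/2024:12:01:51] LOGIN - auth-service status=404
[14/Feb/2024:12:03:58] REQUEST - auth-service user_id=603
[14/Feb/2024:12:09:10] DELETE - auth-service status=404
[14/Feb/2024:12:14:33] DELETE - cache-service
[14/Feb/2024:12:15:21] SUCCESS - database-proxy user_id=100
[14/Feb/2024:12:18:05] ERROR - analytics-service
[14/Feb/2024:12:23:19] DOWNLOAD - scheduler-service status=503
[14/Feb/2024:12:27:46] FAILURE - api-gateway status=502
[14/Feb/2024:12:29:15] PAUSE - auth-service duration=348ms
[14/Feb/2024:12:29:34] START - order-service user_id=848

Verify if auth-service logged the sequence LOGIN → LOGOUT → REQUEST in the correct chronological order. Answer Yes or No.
No

To verify sequence order:

1. Find all events in sequence LOGIN → LOGOUT → REQUEST for auth-service
2. Extract their timestamps
3. Check if timestamps are in ascending order
4. Result: No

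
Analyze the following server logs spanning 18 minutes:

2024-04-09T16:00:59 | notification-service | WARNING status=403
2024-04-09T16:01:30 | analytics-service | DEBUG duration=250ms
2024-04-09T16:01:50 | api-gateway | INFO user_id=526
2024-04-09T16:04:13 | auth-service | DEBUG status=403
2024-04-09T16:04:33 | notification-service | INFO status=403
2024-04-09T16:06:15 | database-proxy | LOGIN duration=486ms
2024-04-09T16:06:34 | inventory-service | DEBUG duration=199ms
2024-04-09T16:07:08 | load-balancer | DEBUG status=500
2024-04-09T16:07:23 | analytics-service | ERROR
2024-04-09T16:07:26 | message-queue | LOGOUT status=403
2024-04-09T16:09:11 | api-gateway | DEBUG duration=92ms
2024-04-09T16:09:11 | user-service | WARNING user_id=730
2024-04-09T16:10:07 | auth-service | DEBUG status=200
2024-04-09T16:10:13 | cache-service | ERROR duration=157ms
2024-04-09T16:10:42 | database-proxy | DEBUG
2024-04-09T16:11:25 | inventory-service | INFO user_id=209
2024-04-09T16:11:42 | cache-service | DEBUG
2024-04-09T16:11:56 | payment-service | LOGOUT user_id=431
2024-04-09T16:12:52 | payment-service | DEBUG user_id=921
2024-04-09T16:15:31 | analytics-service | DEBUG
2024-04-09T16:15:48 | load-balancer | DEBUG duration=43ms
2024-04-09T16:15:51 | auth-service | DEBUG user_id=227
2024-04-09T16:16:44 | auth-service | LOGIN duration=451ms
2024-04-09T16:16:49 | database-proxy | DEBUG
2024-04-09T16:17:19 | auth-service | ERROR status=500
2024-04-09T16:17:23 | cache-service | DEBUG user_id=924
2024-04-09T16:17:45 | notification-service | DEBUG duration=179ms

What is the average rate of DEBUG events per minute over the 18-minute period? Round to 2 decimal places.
0.83

To calculate the rate:

1. Count total DEBUG events: 15
2. Total time period: 18 minutes
3. Rate = 15 / 18 = 0.83 events per minute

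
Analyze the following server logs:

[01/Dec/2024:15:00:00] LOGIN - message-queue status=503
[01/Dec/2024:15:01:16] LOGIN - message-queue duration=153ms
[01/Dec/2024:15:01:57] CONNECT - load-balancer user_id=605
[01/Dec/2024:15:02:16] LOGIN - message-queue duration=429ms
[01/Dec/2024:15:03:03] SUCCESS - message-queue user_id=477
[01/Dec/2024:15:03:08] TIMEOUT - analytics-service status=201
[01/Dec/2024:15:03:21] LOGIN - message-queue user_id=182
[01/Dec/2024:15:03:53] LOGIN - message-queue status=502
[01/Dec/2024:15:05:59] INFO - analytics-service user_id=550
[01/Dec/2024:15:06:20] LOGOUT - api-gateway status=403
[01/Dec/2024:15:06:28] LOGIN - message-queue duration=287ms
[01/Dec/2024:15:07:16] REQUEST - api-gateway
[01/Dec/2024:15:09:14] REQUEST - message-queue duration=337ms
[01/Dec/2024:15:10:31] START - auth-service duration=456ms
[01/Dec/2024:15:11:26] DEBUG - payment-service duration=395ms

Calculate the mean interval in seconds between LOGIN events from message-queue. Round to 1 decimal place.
77.6

To calculate average interval:

1. Find all LOGIN events for message-queue in order
2. Calculate time gaps between consecutive events
3. Compute mean of gaps: 388 / 5 = 77.6 seconds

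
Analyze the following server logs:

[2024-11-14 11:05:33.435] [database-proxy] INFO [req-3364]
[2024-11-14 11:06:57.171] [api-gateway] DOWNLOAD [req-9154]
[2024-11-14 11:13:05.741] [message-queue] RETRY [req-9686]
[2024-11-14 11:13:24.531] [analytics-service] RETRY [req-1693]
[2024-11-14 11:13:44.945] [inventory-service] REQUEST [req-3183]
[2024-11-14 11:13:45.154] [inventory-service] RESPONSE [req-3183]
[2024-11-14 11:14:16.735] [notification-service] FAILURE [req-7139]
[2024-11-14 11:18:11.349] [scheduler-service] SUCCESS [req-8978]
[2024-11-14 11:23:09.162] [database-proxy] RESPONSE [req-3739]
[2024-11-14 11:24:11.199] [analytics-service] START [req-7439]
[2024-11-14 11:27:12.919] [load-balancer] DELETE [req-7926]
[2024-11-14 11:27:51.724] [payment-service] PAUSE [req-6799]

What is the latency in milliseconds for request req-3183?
209

To calculate latency:

1. Find REQUEST with id req-3183: 2024-11-14 11:13:44.945
2. Find RESPONSE with id req-3183: 2024-11-14 11:13:45.154
3. Latency: 2024-11-14 11:13:45.154 - 2024-11-14 11:13:44.945 = 209ms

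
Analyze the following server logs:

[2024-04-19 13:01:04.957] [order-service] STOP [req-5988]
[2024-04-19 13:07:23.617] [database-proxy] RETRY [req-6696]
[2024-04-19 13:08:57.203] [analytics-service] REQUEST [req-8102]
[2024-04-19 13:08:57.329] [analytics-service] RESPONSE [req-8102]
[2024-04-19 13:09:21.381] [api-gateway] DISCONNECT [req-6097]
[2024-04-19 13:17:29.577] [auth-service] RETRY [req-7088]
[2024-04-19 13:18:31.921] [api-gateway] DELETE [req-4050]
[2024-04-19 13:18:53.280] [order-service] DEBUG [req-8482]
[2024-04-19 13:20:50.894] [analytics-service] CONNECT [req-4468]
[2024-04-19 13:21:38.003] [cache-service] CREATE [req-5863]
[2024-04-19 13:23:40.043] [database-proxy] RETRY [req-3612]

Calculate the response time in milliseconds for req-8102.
126

To calculate latency:

1. Find REQUEST with id req-8102: 2024-04-19 13:08:57.203
2. Find RESPONSE with id req-8102: 2024-04-19 13:08:57.329
3. Latency: 2024-04-19 13:08:57.329 - 2024-04-19 13:08:57.203 = 126ms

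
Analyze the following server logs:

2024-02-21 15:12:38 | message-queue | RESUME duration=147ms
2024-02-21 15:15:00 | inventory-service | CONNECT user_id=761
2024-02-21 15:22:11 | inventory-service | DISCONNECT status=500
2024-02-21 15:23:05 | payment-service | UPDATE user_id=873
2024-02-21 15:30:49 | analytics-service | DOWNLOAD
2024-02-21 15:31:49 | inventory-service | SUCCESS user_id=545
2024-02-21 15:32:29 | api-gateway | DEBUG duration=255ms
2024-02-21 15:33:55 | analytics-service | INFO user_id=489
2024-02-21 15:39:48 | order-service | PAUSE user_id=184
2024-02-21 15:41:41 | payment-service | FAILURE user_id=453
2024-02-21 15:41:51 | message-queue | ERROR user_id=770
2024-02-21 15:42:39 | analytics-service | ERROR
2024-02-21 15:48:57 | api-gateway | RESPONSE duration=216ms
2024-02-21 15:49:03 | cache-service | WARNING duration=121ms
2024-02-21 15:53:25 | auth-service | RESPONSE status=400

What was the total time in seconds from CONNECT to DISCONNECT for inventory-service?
431

To calculate state duration:

1. Find CONNECT event for inventory-service: 2024-02-21 15:15:00
2. Find DISCONNECT event for inventory-service: 2024-02-21 15:22:11
3. Calculate duration: 2024-02-21 15:22:11 - 2024-02-21 15:15:00 = 431 seconds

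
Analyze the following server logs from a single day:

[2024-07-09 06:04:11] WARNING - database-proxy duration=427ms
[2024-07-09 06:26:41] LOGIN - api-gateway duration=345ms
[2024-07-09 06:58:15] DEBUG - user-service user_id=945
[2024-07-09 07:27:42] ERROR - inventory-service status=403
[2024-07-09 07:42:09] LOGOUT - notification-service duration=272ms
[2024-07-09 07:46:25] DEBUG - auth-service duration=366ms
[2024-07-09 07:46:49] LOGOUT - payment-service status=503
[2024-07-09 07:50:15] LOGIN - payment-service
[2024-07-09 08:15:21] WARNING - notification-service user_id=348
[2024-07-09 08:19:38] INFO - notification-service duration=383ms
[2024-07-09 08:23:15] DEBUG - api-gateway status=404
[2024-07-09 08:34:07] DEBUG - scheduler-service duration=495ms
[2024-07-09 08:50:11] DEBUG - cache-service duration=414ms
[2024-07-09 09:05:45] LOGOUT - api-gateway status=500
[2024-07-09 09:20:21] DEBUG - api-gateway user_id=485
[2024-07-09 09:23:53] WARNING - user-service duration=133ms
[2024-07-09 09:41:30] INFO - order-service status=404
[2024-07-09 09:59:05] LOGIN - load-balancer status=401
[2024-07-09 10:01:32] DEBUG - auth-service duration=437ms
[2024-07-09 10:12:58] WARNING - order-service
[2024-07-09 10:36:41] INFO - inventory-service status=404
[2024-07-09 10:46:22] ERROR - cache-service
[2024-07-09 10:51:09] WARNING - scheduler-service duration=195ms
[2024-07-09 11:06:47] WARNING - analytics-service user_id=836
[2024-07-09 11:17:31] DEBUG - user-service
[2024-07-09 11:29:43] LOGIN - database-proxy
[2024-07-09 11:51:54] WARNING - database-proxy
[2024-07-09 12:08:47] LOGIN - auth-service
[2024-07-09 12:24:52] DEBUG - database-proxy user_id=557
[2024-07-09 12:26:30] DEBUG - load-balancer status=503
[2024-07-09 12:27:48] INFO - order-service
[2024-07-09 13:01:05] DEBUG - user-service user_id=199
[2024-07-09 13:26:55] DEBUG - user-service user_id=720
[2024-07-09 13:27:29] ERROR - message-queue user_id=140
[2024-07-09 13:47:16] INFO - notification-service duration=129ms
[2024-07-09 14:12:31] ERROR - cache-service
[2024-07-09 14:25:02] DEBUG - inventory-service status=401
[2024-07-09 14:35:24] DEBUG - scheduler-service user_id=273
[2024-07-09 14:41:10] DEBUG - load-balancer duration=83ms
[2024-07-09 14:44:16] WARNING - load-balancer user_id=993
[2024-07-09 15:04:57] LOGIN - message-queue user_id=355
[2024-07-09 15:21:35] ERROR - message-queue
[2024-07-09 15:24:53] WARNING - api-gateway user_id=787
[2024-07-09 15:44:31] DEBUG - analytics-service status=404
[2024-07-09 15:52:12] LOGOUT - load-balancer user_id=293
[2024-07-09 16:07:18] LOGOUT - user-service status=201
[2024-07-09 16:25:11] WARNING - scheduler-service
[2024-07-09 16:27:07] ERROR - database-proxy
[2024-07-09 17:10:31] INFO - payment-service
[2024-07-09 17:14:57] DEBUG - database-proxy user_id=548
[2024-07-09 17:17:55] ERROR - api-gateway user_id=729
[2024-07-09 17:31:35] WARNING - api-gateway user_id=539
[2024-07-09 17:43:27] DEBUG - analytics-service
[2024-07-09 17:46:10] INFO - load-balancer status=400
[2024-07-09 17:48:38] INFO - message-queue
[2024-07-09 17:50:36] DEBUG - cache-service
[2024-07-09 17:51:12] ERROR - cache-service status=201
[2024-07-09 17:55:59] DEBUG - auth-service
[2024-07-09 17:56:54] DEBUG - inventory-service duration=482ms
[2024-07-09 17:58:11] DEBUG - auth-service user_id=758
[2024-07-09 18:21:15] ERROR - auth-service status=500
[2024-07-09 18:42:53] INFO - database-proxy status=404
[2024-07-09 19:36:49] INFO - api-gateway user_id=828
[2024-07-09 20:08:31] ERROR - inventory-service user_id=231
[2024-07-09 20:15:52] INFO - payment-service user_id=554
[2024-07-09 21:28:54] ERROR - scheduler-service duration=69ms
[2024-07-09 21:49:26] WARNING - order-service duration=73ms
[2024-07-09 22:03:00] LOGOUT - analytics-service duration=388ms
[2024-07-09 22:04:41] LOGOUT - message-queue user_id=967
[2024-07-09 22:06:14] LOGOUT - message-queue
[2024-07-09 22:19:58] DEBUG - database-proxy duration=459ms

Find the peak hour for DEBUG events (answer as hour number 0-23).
17

To find the peak hour:

1. Group all DEBUG events by hour
2. Count events in each hour
3. Find hour with maximum count
4. Peak hour: 17 (with 6 events)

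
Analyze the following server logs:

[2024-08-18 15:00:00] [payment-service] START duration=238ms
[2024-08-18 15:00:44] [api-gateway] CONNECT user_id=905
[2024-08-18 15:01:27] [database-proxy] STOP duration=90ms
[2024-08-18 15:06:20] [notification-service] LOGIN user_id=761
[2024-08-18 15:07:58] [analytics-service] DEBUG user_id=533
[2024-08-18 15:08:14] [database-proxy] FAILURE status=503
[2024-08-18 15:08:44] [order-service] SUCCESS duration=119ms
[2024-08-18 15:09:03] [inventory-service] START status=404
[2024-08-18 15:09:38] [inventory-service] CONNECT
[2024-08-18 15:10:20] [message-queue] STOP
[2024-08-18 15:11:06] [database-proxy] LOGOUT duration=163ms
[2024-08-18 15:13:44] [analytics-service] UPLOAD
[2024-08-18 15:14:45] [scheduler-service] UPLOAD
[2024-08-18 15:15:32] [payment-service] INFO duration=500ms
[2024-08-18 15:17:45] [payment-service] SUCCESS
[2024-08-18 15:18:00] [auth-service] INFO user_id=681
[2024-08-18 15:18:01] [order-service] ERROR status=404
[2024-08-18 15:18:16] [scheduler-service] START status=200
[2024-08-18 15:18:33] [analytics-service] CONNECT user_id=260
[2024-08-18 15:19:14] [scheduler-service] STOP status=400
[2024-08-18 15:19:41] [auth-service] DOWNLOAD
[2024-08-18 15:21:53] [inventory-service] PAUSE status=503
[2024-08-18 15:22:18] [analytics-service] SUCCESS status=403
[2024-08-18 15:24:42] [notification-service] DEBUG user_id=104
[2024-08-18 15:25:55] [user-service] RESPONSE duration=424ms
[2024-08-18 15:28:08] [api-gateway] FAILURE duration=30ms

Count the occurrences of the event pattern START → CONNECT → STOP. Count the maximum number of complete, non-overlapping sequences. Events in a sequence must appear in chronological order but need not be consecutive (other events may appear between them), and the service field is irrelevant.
3

To count sequences:

1. Look for pattern: START → CONNECT → STOP
2. Greedily scan the log in chronological order, matching each sequence element in turn (ignoring service)
3. Each time the full pattern completes, increment the count and restart matching from the next event
4. Complete non-overlapping sequences found: 3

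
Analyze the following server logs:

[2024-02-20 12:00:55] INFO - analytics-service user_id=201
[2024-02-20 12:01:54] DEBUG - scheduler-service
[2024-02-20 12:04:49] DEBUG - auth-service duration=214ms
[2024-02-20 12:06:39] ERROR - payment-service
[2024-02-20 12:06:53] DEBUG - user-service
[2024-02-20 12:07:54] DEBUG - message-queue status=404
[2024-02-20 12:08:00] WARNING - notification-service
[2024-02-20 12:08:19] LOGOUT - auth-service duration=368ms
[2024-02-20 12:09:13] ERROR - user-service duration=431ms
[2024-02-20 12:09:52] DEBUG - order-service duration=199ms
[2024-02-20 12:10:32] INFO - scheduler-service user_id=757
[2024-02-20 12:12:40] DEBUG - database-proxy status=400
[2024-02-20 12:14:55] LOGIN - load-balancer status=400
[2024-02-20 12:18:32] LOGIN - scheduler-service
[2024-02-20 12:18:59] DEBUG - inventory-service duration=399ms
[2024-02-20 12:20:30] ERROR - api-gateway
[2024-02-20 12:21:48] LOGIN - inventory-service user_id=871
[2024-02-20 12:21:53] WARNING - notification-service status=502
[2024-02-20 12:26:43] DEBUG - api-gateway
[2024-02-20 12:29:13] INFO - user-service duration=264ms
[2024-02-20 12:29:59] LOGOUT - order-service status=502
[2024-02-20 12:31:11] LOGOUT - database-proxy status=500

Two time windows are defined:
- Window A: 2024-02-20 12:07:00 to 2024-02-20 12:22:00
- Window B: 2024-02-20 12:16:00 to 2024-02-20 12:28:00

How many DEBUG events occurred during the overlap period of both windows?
1

To find overlap events:

1. Window A: 2024-02-20 12:07:00 to 2024-02-20 12:22:00
2. Window B: 2024-02-20 12:16:00 to 2024-02-20 12:28:00
3. Overlap period: 2024-02-20 12:16:00 to 2024-02-20 12:22:00
4. Count DEBUG events in overlap: 1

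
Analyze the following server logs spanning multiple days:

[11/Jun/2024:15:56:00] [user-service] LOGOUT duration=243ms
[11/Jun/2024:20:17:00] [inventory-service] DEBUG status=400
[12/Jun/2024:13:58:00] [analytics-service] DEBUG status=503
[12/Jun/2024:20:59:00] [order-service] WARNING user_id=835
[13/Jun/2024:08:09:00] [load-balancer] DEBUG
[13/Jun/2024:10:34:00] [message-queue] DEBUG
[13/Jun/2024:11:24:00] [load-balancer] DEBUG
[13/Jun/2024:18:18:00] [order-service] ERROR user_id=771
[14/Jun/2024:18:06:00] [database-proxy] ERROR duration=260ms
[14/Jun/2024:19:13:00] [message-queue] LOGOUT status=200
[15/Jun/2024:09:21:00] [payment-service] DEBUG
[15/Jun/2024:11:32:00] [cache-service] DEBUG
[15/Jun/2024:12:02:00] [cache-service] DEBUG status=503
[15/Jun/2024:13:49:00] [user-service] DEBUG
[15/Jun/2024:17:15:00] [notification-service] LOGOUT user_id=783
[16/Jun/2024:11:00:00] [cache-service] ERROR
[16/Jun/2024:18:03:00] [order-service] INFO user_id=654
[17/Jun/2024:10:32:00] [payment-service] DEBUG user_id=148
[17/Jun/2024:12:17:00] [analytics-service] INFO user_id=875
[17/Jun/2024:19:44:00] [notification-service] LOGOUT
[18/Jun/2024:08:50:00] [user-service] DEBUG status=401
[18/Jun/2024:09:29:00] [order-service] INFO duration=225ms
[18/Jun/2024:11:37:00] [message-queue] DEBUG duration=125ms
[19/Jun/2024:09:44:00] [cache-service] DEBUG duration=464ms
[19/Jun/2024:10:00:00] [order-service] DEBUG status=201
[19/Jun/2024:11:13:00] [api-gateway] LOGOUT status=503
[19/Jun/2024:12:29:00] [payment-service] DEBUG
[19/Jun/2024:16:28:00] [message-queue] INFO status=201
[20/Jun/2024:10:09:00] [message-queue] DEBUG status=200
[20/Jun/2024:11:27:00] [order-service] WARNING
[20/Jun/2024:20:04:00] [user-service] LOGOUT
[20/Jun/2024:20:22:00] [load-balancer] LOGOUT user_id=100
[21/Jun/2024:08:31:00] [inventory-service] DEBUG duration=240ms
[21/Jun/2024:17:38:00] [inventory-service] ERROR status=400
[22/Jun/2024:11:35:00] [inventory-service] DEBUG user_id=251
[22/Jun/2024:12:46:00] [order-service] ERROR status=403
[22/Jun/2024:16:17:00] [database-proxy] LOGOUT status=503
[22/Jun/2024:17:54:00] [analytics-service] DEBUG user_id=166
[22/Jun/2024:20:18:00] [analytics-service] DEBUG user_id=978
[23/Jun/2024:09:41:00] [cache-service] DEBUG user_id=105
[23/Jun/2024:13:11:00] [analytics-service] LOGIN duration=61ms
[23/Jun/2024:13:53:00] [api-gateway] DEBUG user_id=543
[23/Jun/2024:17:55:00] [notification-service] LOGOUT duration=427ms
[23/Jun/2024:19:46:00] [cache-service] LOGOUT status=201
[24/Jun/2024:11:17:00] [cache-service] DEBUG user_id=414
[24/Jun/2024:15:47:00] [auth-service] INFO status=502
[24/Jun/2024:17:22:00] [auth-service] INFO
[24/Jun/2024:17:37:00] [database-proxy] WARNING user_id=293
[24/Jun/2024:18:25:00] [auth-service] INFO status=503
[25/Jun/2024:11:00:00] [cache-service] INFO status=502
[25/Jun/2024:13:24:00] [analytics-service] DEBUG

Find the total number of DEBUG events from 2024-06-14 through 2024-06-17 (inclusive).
5

To filter by date range:

1. Date range: 2024-06-14 through 2024-06-17, both dates inclusive
2. Filter for DEBUG events whose date falls in this range
3. Count matching events: 5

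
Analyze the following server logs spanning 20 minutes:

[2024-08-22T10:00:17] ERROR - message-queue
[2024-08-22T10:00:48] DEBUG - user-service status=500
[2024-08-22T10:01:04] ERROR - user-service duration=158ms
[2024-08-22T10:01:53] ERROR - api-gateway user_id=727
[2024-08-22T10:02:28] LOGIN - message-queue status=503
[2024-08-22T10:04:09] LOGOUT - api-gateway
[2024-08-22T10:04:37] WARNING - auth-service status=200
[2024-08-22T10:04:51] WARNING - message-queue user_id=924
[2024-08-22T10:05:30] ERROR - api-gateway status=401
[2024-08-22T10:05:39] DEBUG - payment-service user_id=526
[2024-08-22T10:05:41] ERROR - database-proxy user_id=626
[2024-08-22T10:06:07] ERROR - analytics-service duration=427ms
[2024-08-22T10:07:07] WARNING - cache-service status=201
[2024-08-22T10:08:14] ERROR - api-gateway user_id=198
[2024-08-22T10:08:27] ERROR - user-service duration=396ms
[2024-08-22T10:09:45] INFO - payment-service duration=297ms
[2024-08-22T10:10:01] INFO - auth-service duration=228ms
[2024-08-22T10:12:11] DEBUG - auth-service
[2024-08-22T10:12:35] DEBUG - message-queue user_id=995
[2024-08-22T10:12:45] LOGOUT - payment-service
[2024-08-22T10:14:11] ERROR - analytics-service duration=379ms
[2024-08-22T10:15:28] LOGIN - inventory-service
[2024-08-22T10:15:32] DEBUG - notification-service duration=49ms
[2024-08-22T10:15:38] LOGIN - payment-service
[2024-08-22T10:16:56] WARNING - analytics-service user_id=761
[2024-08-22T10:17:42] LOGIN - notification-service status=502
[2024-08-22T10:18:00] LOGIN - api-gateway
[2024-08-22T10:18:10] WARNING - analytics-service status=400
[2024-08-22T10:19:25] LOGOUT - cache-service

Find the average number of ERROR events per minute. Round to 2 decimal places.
0.45

To calculate the rate:

1. Count total ERROR events: 9
2. Total time period: 20 minutes
3. Rate = 9 / 20 = 0.45 events per minute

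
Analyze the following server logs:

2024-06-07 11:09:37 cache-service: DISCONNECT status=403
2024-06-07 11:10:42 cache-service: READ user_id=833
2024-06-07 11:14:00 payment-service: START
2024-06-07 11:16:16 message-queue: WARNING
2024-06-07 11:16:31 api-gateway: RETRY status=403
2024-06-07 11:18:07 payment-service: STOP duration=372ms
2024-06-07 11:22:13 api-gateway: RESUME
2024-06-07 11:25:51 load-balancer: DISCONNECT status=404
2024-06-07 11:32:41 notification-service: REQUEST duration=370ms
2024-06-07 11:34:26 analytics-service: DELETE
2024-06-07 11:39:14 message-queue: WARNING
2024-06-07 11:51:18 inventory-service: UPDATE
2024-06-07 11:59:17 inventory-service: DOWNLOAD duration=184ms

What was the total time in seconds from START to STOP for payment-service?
247

To calculate state duration:

1. Find START event for payment-service: 2024-06-07 11:14:00
2. Find STOP event for payment-service: 2024-06-07 11:18:07
3. Calculate duration: 2024-06-07 11:18:07 - 2024-06-07 11:14:00 = 247 seconds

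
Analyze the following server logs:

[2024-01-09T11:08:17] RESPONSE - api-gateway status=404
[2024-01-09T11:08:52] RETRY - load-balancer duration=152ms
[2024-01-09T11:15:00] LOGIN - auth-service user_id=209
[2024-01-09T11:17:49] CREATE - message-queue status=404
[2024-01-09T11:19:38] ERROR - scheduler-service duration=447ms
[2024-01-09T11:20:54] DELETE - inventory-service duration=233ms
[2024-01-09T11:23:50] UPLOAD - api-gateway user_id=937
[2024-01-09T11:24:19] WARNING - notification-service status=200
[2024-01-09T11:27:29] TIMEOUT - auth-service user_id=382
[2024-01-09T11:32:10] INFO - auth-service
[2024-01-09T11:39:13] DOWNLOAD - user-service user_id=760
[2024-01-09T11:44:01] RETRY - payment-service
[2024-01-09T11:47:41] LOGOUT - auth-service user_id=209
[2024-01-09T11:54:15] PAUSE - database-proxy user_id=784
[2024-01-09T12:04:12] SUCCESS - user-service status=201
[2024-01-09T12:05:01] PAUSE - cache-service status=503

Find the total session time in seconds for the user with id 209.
1961

To calculate session duration:

1. Find LOGIN event for user_id=209: 2024-01-09T11:15:00
2. Find LOGOUT event for user_id=209: 2024-01-09T11:47:41
3. Session duration: 2024-01-09T11:47:41 - 2024-01-09T11:15:00 = 1961 seconds (32 minutes)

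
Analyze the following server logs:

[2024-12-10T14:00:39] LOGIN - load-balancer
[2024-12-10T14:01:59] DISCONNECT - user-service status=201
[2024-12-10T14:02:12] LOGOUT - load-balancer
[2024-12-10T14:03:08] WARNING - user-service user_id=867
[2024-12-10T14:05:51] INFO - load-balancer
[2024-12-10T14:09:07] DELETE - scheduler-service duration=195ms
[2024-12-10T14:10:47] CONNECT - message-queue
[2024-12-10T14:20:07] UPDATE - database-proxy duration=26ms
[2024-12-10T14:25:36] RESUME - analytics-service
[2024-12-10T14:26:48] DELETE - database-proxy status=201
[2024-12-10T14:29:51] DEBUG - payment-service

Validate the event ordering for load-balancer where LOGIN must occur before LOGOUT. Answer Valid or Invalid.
Valid

To validate ordering:

1. Required order: LOGIN → LOGOUT
2. Rule: LOGIN must occur before LOGOUT
3. Check actual order of events for load-balancer
4. Result: Valid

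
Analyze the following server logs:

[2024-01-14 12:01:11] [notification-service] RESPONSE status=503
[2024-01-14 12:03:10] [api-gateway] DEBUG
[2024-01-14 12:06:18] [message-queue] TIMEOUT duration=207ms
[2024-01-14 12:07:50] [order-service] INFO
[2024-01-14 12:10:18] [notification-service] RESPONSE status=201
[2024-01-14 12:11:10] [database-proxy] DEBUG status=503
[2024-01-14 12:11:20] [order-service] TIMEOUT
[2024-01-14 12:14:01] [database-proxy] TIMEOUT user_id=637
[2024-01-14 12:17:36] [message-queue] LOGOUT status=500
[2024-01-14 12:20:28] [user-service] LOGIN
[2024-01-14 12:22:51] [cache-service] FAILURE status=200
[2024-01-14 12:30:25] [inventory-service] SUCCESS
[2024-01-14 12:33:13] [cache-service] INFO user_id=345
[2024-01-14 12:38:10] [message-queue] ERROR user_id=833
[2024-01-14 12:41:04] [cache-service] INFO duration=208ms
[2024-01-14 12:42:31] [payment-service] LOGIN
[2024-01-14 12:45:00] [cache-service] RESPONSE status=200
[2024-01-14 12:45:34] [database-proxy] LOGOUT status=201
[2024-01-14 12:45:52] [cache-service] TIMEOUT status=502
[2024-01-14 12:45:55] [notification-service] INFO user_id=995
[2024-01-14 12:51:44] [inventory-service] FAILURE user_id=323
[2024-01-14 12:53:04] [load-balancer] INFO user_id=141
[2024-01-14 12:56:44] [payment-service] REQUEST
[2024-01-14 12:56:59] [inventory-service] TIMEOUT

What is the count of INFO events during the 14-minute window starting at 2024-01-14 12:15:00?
0

To count events in the time window:

1. Window boundaries: 2024-01-14 12:15:00 to 2024-01-14 12:29:00
2. Filter for INFO events within this window
3. Count matching events: 0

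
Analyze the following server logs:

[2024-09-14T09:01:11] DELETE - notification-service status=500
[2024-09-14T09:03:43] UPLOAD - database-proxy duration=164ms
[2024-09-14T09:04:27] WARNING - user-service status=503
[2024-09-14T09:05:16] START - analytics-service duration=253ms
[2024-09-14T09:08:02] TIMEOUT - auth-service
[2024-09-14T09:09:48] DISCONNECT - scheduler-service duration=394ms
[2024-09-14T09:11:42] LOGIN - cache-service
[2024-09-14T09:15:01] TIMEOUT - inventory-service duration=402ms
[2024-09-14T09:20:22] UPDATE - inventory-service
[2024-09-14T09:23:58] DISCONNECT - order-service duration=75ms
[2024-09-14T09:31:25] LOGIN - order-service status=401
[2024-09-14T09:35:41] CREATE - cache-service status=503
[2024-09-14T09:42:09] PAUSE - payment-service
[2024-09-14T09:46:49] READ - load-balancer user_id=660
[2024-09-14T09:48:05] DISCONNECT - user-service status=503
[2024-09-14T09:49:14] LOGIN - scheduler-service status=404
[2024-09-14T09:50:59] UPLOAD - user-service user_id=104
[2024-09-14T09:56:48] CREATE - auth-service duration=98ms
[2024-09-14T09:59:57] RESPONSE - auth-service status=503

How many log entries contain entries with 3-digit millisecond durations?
4

To find matching entries:

1. Pattern to match: entries with 3-digit millisecond durations
2. Scan each log entry for the pattern
3. Count matches: 4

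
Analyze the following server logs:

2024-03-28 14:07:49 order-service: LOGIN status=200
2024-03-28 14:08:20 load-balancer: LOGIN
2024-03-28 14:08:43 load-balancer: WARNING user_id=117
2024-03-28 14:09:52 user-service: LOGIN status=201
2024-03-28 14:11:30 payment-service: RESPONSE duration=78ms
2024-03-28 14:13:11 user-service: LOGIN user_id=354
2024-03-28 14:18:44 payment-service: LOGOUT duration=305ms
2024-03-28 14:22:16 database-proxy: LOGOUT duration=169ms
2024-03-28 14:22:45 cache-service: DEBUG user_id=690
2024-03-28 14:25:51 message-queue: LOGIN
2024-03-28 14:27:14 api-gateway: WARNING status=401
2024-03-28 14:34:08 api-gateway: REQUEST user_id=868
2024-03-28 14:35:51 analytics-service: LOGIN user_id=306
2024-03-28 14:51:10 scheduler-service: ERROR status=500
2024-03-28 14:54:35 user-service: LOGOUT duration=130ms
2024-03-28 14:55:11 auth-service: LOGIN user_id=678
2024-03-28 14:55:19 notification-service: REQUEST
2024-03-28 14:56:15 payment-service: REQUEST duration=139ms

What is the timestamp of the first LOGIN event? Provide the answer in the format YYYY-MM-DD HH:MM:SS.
2024-03-28 14:07:49

To find the first event:

1. Filter for all LOGIN events
2. Sort by timestamp
3. Select the first one
4. Timestamp: 2024-03-28 14:07:49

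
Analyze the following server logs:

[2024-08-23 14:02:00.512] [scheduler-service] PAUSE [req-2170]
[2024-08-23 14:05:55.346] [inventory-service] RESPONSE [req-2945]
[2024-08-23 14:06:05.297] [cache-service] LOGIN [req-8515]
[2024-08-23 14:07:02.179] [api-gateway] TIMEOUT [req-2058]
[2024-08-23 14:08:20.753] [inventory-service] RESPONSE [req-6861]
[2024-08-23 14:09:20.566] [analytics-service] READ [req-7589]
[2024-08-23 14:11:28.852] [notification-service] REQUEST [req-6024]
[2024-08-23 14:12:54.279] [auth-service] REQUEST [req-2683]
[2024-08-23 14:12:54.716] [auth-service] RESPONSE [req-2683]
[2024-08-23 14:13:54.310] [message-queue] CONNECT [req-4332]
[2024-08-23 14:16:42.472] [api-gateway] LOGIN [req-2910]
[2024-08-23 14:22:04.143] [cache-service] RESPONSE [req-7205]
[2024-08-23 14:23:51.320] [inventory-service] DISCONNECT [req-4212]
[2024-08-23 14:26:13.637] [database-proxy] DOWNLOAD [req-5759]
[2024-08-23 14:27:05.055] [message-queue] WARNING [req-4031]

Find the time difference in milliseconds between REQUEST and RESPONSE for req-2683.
437

To calculate latency:

1. Find REQUEST with id req-2683: 2024-08-23 14:12:54.279
2. Find RESPONSE with id req-2683: 2024-08-23 14:12:54.716
3. Latency: 2024-08-23 14:12:54.716 - 2024-08-23 14:12:54.279 = 437ms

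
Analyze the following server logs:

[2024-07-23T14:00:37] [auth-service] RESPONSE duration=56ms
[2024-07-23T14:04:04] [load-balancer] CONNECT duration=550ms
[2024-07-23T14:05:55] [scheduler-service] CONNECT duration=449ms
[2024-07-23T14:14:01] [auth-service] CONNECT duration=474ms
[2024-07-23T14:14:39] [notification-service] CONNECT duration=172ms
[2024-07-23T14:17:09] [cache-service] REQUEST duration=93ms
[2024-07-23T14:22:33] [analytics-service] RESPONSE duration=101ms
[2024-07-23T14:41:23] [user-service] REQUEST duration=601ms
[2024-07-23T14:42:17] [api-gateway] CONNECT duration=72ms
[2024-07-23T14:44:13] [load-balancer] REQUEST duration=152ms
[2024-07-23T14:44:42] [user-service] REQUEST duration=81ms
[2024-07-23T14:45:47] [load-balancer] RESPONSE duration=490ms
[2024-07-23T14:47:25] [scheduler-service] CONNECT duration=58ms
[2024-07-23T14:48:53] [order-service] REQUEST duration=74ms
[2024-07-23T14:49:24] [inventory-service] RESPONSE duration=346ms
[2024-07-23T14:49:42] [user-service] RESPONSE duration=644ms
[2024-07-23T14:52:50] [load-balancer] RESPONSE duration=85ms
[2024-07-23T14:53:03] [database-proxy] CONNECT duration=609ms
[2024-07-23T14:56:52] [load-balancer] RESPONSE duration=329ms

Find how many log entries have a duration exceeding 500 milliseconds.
4

To count timeouts:

1. Threshold: 500ms
2. Extract duration from each log entry
3. Count entries where duration > 500
4. Timeout count: 4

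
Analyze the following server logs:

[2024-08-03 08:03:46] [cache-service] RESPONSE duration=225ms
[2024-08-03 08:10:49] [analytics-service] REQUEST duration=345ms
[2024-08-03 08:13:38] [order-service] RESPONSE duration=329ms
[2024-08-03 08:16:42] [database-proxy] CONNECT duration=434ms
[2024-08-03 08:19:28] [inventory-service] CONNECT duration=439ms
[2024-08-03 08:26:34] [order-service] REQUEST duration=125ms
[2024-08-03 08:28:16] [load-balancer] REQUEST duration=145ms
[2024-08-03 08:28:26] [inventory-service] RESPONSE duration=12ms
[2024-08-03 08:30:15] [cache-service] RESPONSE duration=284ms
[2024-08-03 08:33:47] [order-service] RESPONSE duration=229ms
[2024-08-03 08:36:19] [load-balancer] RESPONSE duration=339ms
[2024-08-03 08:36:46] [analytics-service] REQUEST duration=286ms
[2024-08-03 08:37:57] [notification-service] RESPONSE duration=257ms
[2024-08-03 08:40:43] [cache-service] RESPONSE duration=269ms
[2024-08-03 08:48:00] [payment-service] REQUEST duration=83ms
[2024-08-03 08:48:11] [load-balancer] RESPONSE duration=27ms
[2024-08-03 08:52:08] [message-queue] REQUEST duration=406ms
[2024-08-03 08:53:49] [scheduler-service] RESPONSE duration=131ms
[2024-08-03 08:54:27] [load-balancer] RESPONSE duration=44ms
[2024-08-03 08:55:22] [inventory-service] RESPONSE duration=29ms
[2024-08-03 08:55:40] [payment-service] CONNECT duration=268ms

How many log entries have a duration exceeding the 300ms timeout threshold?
6

To count timeouts:

1. Threshold: 300ms
2. Extract duration from each log entry
3. Count entries where duration > 300
4. Timeout count: 6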